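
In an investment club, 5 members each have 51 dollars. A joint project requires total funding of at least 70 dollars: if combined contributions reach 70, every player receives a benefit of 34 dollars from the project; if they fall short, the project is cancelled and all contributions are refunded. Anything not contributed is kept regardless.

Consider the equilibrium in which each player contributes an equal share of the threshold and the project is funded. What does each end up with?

Equal share of the threshold: 70/5 = 14.
At this profile no one gains by cutting their contribution: any cut drops the total below 70, the project is cancelled, contributions are refunded, and the deviator ends with 51, which is less than 51 − 14 + 34 = 71. Contributing more than 14 just wastes the excess. So contributing exactly 14 is a best response.
Each player's payoff: 51 − 14 + 34 = 71.

71 dollars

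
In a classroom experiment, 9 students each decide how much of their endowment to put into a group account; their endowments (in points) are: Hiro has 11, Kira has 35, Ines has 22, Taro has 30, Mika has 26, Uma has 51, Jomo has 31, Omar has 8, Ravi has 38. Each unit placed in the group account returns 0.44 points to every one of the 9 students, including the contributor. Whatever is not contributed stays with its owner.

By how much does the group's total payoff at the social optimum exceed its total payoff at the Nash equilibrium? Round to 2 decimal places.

The private return per contributed unit is 0.44 < 1 for everyone, so the Nash equilibrium is zero contribution and the group total is Σ E_j = 11 + 35 + 22 + 30 + 26 + 51 + 31 + 8 + 38 = 252.
Each contributed unit returns 3.960 to the group, so the social optimum is full contribution by everyone: group total = 3.960 × 252 = 997.92.
Efficiency loss = (3.960 − 1) × 252 = 745.92.

745.92 points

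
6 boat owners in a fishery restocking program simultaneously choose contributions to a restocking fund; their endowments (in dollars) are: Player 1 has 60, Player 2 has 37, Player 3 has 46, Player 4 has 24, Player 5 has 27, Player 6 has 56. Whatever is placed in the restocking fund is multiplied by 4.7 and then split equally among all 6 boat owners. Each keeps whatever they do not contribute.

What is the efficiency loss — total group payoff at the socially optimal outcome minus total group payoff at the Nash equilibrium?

The private return per contributed unit is 4.7/6 = 0.7833 < 1 for every player regardless of endowment, so the Nash equilibrium is zero contribution and the group total is Σ E_j = 60 + 37 + 46 + 24 + 27 + 56 = 250.
Each contributed unit returns 4.700 to the group, so the social optimum is full contribution by everyone: group total = 4.700 × 250 = 1175.00.
Efficiency loss = (4.700 − 1) × 250 = 925.00.

925.00 dollars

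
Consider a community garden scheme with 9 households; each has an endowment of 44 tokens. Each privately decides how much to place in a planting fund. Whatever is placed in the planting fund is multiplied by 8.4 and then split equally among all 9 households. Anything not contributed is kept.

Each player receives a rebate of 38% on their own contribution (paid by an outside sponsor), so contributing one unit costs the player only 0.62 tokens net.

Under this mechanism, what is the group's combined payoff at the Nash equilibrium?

3476.88 tokens

With the mechanism, a contributed unit returns (8.4/9) / 0.62 = 1.5054 per unit of net cost to the contributor — now above 1 — so contributing fully is weakly dominant for every player.
At the Nash equilibrium everyone contributes 44. Group total payoff = 9 × (44 × 0.38 + 8.4 × 44) = 3476.88.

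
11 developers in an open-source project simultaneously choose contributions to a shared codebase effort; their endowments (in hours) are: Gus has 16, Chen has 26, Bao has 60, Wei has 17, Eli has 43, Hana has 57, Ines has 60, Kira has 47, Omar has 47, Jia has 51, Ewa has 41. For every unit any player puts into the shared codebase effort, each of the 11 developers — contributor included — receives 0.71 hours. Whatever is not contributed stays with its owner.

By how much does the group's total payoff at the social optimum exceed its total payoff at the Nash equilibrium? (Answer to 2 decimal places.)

3166.65 hours

The private return per contributed unit is 0.71 < 1 for everyone, so the Nash equilibrium is zero contribution and the group total is Σ E_j = 16 + 26 + 60 + 17 + 43 + 57 + 60 + 47 + 47 + 51 + 41 = 465.
Each contributed unit returns 7.810 to the group, so the social optimum is full contribution by everyone: group total = 7.810 × 465 = 3631.65.
Efficiency loss = (7.810 − 1) × 465 = 3166.65.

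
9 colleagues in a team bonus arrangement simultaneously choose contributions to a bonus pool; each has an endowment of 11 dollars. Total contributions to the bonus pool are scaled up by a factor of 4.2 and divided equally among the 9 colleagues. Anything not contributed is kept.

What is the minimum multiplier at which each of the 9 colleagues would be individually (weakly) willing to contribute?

A contributed unit returns (multiplier)/9 to its contributor.
This reaches 1 exactly when the multiplier is 9.

9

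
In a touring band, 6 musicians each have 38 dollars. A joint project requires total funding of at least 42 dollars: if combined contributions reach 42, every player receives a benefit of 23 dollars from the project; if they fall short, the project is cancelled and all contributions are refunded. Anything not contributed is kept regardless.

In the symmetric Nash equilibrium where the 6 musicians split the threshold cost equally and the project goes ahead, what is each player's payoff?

54 dollars

Equal share of the threshold: 42/6 = 7.
At this profile no one gains by cutting their contribution: any cut drops the total below 42, the project is cancelled, contributions are refunded, and the deviator ends with 38, which is less than 38 − 7 + 23 = 54. Contributing more than 7 just wastes the excess. So contributing exactly 7 is a best response.
Each player's payoff: 38 − 7 + 23 = 54.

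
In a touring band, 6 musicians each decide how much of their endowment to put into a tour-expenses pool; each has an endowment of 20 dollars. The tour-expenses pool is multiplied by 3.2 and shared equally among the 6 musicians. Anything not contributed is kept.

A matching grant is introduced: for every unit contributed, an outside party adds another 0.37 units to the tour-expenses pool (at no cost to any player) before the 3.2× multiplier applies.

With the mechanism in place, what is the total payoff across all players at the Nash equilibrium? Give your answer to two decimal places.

With the mechanism, a contributed unit returns 3.2 × 1.37 / 6 = 0.7307 per unit of net cost — still below 1 — so contributing 0 remains dominant for every player.
Everyone keeps their endowment and the group total is 6 × 20 = 120.

120.00 dollars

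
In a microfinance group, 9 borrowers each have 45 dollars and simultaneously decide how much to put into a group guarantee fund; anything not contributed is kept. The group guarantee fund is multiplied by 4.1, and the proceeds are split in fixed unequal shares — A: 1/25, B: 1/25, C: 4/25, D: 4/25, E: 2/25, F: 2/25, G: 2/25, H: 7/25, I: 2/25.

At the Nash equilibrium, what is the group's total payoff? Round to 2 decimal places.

544.50 dollars

For player j, contributing a unit is worthwhile iff 4.1 × (j's share) ≥ 1, i.e. iff j's share is at least 0.2439.
The only share above 0.2439 is H's 7/25, contributing 45; the remaining 8 contribute 0. Total contributed: 45.
The group guarantee fund pays out 4.1 × 45 = 184.50 in total (split across the unequal shares, but the aggregate is all that matters for the group sum).
The 8 free-riders keep 45 each, adding 360. Group total = 360 + 184.50 = 544.50.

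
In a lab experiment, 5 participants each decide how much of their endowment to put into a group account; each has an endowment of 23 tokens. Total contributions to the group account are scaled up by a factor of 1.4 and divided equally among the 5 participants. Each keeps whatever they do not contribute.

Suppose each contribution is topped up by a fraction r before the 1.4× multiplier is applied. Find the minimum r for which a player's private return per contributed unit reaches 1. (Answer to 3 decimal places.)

2.571

With matching at rate r, one contributed unit becomes (1 + r) in the group account and returns 1.4 × (1 + r) / 5 to the contributor.
Setting this equal to 1: 1 + r = 5/1.4 = 3.5714.
So the minimum matching rate is r = 3.5714 − 1 = 2.571.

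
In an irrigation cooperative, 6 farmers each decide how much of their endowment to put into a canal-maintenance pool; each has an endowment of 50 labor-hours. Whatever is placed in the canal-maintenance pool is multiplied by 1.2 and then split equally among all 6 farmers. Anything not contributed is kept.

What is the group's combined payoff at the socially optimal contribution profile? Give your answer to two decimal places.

360.00 labor-hours

Each contributed unit returns 1.200 to the group as a whole (0.2000 to each of 6 players), which exceeds 1, so the social optimum is full contribution: group total = 1.200 × 300 = 360.00.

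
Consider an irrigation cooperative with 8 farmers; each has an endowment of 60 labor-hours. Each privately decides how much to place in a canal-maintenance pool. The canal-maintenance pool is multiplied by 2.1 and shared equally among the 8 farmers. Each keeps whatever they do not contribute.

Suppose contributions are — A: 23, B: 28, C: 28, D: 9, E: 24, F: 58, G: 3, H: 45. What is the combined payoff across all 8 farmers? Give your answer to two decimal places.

719.80 labor-hours

Total contributed: 23 + 28 + 28 + 9 + 24 + 58 + 3 + 45 = 218; total kept: 8 × 60 − 218 = 262.
The canal-maintenance pool pays out 2.1 × 218 = 457.80 in aggregate.
Group total = 262 + 457.80 = 719.80.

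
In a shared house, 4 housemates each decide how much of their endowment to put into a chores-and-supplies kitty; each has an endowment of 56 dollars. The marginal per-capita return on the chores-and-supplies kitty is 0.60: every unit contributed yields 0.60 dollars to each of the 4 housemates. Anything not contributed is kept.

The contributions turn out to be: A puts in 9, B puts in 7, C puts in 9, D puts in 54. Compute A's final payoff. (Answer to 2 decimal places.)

94.40 dollars

Total contributed: 9 + 7 + 9 + 54 = 79.
Each receives 0.60 × 79 = 47.40 from the chores-and-supplies kitty.
A keeps 56 − 9 = 47, so A's payoff is 47 + 47.40 = 94.40.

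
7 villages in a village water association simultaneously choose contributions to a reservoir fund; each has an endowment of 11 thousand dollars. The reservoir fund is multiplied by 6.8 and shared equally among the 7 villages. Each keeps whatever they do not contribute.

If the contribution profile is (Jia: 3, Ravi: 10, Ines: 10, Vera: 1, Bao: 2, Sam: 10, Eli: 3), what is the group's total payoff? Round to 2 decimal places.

303.20 thousand dollars

Total contributed: 3 + 10 + 10 + 1 + 2 + 10 + 3 = 39; total kept: 7 × 11 − 39 = 38.
The reservoir fund pays out 6.8 × 39 = 265.20 in aggregate.
Group total = 38 + 265.20 = 303.20.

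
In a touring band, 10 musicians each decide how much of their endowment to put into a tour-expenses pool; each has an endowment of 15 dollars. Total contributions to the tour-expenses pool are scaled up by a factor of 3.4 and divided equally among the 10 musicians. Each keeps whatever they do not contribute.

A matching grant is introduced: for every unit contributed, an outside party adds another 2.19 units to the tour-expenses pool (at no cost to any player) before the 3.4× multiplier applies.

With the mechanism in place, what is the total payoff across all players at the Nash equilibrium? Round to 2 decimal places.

The effective private return per unit is now 3.4 × 3.19 / 10 = 1.0846 > 1, so every player's dominant strategy flips to full contribution.
At the Nash equilibrium everyone contributes 15. Group total payoff = 3.4 × 3.19 × 150 = 1626.90.

1626.90 dollars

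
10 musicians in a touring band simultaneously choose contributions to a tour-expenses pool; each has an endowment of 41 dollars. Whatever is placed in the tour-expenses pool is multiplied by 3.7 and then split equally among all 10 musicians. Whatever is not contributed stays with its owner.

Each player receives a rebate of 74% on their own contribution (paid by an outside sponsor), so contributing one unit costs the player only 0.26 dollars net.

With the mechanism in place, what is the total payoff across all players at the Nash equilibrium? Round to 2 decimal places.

The effective private return per unit is now (3.7/10) / 0.26 = 1.4231 > 1, so every player's dominant strategy flips to full contribution.
So the Nash equilibrium is full contribution by all 10; the group earns 10 × (41 × 0.74 + 3.7 × 41) = 1820.40.

1820.40 dollars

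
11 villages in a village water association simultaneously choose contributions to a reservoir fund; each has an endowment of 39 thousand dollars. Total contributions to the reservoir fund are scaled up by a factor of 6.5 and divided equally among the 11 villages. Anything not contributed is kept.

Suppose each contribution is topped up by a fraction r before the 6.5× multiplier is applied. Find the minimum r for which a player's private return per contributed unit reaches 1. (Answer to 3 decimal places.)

With matching at rate r, one contributed unit becomes (1 + r) in the reservoir fund and returns 6.5 × (1 + r) / 11 to the contributor.
Setting this equal to 1: 1 + r = 11/6.5 = 1.6923.
So the minimum matching rate is r = 1.6923 − 1 = 0.692.

0.692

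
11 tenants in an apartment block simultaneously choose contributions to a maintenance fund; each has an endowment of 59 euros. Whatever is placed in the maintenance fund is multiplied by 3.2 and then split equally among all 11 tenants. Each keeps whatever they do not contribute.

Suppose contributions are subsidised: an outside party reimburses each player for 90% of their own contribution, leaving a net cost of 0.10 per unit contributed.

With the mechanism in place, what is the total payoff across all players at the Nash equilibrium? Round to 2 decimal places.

The effective private return per unit is now (3.2/11) / 0.10 = 2.9091 > 1, so every player's dominant strategy flips to full contribution.
At the Nash equilibrium everyone contributes 59. Group total payoff = 11 × (59 × 0.90 + 3.2 × 59) = 2660.90.

2660.90 euros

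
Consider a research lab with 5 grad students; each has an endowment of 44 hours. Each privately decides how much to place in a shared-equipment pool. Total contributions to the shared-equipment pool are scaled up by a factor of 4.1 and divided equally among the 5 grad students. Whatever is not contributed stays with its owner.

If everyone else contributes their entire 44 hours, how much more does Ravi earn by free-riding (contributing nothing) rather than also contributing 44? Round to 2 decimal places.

7.92 hours

Switching from a contribution of 44 to 0 lets Ravi keep an extra 44 hours, but lowers the shared-equipment pool by 44, which costs Ravi their own share of that drop: 4.1/5 × 44 = 36.08.
Net gain = 44 − 36.08 = 7.92. The private return per contributed unit (0.8200) is below 1, so free-riding is indeed the best response regardless of what the others do.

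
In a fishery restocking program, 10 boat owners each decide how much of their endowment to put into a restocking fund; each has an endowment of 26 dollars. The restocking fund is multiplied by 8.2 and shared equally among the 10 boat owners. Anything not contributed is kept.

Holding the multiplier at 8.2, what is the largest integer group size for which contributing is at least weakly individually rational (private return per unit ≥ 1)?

Private return per unit is 8.2/(group size), which is ≥ 1 whenever the group size is ≤ 8.2.
The largest such integer is 8.

8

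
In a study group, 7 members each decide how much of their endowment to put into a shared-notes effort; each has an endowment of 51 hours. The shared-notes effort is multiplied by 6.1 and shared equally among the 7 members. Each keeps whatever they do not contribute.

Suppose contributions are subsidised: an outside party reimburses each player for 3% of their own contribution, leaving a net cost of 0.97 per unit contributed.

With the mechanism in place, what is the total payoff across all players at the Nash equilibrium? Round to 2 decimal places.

357.00 hours

With the mechanism, a contributed unit returns (6.1/7) / 0.97 = 0.8984 per unit of net cost — still below 1 — so contributing 0 remains dominant for every player.
At the Nash equilibrium no one contributes; group total payoff = 7 × 51 = 357.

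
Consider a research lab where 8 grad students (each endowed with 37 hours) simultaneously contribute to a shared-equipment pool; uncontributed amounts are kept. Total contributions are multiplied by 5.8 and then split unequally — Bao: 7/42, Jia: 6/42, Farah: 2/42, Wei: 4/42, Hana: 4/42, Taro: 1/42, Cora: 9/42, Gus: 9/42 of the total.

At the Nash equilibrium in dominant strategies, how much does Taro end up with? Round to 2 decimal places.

For player j, contributing a unit is worthwhile iff 5.8 × (j's share) ≥ 1, i.e. iff j's share is at least 0.1724.
The shares above 0.1724 belong to Cora and Gus, contributing 37 each; the remaining 6 contribute 0. Total contributed: 74.
Taro keeps 37 and receives 5.8 × 74 × 1/42 = 10.22 from the shared-equipment pool, for a payoff of 47.22.

47.22 hours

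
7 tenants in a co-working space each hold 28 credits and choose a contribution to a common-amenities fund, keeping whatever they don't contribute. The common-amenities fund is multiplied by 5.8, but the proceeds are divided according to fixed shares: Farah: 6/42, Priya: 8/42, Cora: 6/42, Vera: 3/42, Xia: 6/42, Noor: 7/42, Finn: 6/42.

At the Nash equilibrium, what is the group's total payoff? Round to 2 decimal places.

For player j, contributing a unit is worthwhile iff 5.8 × (j's share) ≥ 1, i.e. iff j's share is at least 0.1724.
Priya alone (share 8/42) is above the threshold, contributing 28; the remaining 6 contribute 0. Total contributed: 28.
The common-amenities fund pays out 5.8 × 28 = 162.40 in total (split across the unequal shares, but the aggregate is all that matters for the group sum).
The 6 free-riders keep 28 each, adding 168. Group total = 168 + 162.40 = 330.40.

330.40 credits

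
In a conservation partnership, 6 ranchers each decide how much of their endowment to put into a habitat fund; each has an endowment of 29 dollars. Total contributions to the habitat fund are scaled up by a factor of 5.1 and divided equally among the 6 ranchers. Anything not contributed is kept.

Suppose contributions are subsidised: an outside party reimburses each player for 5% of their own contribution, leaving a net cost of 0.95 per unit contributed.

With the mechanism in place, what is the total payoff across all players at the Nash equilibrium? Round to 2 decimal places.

174.00 dollars

Even with the mechanism, each unit contributed returns only (5.1/6) / 0.95 = 0.8947 per unit of net cost, so contributing nothing is still dominant.
Everyone keeps their endowment and the group total is 6 × 29 = 174.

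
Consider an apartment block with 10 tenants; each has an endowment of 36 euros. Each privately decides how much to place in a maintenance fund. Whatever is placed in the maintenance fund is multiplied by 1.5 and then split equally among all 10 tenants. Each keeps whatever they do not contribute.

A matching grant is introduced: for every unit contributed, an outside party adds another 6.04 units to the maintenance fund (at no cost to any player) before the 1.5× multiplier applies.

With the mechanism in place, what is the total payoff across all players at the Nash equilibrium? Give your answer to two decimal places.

3801.60 euros

Under the mechanism each unit contributed yields 1.5 × 7.04 / 10 = 1.0560 back to its contributor per unit of net cost, which exceeds 1, making full contribution the dominant choice for everyone.
At the Nash equilibrium everyone contributes 36. Group total payoff = 1.5 × 7.04 × 360 = 3801.60.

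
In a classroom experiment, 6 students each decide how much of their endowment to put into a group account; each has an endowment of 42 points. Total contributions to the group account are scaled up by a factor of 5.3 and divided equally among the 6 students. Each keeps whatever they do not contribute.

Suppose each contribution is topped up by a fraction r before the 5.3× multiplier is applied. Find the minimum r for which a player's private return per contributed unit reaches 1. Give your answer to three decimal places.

With matching at rate r, one contributed unit becomes (1 + r) in the group account and returns 5.3 × (1 + r) / 6 to the contributor.
Setting this equal to 1: 1 + r = 6/5.3 = 1.1321.
So the minimum matching rate is r = 1.1321 − 1 = 0.132.

0.132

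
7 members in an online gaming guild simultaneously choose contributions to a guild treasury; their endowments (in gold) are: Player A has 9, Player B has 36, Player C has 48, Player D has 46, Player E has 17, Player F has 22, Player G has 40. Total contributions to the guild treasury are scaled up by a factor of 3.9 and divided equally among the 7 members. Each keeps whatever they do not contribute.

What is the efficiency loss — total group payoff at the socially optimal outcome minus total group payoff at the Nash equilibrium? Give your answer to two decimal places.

The private return per contributed unit is 3.9/7 = 0.5571 < 1 for every player regardless of endowment, so the Nash equilibrium is zero contribution and the group total is Σ E_j = 9 + 36 + 48 + 46 + 17 + 22 + 40 = 218.
Each contributed unit returns 3.900 to the group, so the social optimum is full contribution by everyone: group total = 3.900 × 218 = 850.20.
Efficiency loss = (3.900 − 1) × 218 = 632.20.

632.20 gold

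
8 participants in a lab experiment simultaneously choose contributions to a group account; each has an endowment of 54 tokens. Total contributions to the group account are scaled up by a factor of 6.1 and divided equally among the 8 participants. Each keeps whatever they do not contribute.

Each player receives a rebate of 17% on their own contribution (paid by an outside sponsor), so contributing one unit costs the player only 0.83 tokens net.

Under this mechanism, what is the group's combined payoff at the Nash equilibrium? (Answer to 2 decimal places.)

432.00 tokens

With the mechanism, a contributed unit returns (6.1/8) / 0.83 = 0.9187 per unit of net cost — still below 1 — so contributing 0 remains dominant for every player.
At the Nash equilibrium no one contributes; group total payoff = 8 × 54 = 432.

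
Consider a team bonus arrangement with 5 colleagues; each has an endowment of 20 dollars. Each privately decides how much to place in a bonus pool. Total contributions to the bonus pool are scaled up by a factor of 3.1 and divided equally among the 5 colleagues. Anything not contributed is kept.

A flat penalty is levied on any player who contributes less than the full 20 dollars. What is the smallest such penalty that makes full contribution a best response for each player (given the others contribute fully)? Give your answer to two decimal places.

Given the others contribute fully, the best deviation is to contribute 0 (any partial contribution still incurs the fine and gives up units whose private return 0.6200 is below 1).
Deviating from 20 to 0 saves 20 dollars but forfeits the deviator's share of the drop in the bonus pool: 3.1/5 × 20 = 12.40.
So the deviation gain is 20 − 12.40 = 7.60, and the fine must be at least 7.60 dollars to wipe it out.

7.60 dollars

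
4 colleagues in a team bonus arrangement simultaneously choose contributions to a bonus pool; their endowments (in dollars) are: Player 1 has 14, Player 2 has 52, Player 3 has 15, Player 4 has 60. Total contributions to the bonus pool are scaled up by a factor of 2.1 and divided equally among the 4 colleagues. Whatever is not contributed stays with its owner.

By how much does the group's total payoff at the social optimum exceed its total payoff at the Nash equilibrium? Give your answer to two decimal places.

155.10 dollars

The private return per contributed unit is 2.1/4 = 0.5250 < 1 for every player regardless of endowment, so the Nash equilibrium is zero contribution and the group total is Σ E_j = 14 + 52 + 15 + 60 = 141.
Each contributed unit returns 2.100 to the group, so the social optimum is full contribution by everyone: group total = 2.100 × 141 = 296.10.
Efficiency loss = (2.100 − 1) × 141 = 155.10.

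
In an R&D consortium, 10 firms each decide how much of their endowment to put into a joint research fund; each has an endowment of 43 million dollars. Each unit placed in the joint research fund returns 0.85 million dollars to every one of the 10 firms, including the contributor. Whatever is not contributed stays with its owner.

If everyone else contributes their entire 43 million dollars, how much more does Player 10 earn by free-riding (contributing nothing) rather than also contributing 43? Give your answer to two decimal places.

6.45 million dollars

Switching from a contribution of 43 to 0 lets Player 10 keep an extra 43 million dollars, but lowers the joint research fund by 43, which costs Player 10 their own share of that drop: 0.85 × 43 = 36.55.
Net gain = 43 − 36.55 = 6.45. The private return per contributed unit (0.85) is below 1, so free-riding is indeed the best response regardless of what the others do.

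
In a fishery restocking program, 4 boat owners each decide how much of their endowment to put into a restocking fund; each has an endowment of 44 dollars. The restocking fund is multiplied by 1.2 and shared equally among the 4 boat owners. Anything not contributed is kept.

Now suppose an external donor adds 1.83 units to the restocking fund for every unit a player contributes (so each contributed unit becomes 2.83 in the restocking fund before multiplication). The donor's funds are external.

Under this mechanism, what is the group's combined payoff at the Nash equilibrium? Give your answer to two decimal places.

With the mechanism, a contributed unit returns 1.2 × 2.83 / 4 = 0.8490 per unit of net cost — still below 1 — so contributing 0 remains dominant for every player.
Everyone keeps their endowment and the group total is 4 × 44 = 176.

176.00 dollars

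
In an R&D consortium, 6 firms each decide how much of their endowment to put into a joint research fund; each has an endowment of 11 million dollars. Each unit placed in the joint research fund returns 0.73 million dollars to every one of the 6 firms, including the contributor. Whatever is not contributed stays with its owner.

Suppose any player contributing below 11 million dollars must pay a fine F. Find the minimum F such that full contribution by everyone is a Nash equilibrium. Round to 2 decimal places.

Given the others contribute fully, the best deviation is to contribute 0 (any partial contribution still incurs the fine and gives up units whose private return 0.73 is below 1).
Deviating from 11 to 0 saves 11 million dollars but forfeits the deviator's share of the drop in the joint research fund: 0.73 × 11 = 8.03.
So the deviation gain is 11 − 8.03 = 2.97, and the fine must be at least 2.97 million dollars to wipe it out.

2.97 million dollars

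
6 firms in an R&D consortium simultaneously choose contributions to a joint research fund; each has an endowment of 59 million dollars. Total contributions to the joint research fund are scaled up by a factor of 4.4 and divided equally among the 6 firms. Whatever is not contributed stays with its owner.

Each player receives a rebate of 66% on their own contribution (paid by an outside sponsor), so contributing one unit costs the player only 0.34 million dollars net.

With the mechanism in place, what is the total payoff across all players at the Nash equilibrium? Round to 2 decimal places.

1791.24 million dollars

The effective private return per unit is now (4.4/6) / 0.34 = 2.1569 > 1, so every player's dominant strategy flips to full contribution.
So the Nash equilibrium is full contribution by all 6; the group earns 6 × (59 × 0.66 + 4.4 × 59) = 1791.24.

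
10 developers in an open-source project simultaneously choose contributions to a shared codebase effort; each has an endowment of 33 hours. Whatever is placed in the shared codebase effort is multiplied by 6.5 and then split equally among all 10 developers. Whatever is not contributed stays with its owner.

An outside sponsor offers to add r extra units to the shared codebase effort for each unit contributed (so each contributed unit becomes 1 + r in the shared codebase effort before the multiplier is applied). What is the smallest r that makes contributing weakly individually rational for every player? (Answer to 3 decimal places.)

0.538

With matching at rate r, one contributed unit becomes (1 + r) in the shared codebase effort and returns 6.5 × (1 + r) / 10 to the contributor.
Setting this equal to 1: 1 + r = 10/6.5 = 1.5385.
So the minimum matching rate is r = 1.5385 − 1 = 0.538.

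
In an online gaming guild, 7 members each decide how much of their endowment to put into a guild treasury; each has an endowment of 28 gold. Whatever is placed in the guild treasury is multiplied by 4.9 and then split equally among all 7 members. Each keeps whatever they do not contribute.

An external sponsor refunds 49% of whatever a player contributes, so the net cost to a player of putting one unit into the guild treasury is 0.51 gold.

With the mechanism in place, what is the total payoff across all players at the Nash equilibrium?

1056.44 gold

Under the mechanism each unit contributed yields (4.9/7) / 0.51 = 1.3725 back to its contributor per unit of net cost, which exceeds 1, making full contribution the dominant choice for everyone.
So the Nash equilibrium is full contribution by all 7; the group earns 7 × (28 × 0.49 + 4.9 × 28) = 1056.44.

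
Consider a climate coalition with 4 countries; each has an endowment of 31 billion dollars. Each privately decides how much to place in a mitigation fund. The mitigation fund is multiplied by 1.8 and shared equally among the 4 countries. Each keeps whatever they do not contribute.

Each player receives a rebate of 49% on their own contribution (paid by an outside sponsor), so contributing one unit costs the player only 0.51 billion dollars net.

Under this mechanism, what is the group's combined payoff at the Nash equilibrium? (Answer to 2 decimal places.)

124.00 billion dollars

With the mechanism, a contributed unit returns (1.8/4) / 0.51 = 0.8824 per unit of net cost — still below 1 — so contributing 0 remains dominant for every player.
Everyone keeps their endowment and the group total is 4 × 31 = 124.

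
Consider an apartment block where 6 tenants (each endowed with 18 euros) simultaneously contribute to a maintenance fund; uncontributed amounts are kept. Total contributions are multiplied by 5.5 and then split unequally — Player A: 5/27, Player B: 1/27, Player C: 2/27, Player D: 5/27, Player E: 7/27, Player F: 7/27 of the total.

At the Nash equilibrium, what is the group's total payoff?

432.00 euros

A player with share s gets back 5.5·s per unit contributed, so full contribution is dominant for anyone with s > 1/5.5 = 0.1818 and zero contribution is dominant for anyone below.
Player A, Player D, Player E and Player F are above the threshold, contributing 18 each; the remaining 2 contribute 0. Total contributed: 72.
The maintenance fund pays out 5.5 × 72 = 396.00 in total (split across the unequal shares, but the aggregate is all that matters for the group sum).
The 2 free-riders keep 18 each, adding 36. Group total = 36 + 396.00 = 432.00.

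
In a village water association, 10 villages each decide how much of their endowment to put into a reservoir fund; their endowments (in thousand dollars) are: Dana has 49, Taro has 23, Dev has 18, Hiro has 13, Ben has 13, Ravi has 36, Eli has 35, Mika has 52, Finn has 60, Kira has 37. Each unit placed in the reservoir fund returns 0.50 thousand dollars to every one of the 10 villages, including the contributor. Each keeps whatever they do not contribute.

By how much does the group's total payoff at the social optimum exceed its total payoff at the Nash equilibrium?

1344.00 thousand dollars

The private return per contributed unit is 0.50 < 1 for everyone, so the Nash equilibrium is zero contribution and the group total is Σ E_j = 49 + 23 + 18 + 13 + 13 + 36 + 35 + 52 + 60 + 37 = 336.
Each contributed unit returns 5.000 to the group, so the social optimum is full contribution by everyone: group total = 5.000 × 336 = 1680.00.
Efficiency loss = (5.000 − 1) × 336 = 1344.00.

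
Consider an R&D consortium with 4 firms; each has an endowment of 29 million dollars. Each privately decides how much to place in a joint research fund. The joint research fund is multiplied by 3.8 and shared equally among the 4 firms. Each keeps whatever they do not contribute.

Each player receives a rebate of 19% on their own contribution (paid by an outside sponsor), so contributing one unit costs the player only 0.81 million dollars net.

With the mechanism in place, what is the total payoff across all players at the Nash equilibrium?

462.84 million dollars

Under the mechanism each unit contributed yields (3.8/4) / 0.81 = 1.1728 back to its contributor per unit of net cost, which exceeds 1, making full contribution the dominant choice for everyone.
At the Nash equilibrium everyone contributes 29. Group total payoff = 4 × (29 × 0.19 + 3.8 × 29) = 462.84.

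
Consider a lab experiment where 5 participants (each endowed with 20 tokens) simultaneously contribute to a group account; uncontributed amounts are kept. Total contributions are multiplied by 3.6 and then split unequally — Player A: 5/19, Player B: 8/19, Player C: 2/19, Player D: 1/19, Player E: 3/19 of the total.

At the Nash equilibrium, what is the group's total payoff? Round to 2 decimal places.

A player with share s gets back 3.6·s per unit contributed, so full contribution is dominant for anyone with s > 1/3.6 = 0.2778 and zero contribution is dominant for anyone below.
The only share above 0.2778 is Player B's 8/19, contributing 20; the remaining 4 contribute 0. Total contributed: 20.
The group account pays out 3.6 × 20 = 72.00 in total (split across the unequal shares, but the aggregate is all that matters for the group sum).
The 4 free-riders keep 20 each, adding 80. Group total = 80 + 72.00 = 152.00.

152.00 tokens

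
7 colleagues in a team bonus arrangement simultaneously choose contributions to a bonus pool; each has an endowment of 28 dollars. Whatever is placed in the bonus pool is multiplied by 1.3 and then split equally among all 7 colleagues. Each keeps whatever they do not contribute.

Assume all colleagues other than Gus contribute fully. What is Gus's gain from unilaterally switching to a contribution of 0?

22.80 dollars

Switching from a contribution of 28 to 0 lets Gus keep an extra 28 dollars, but lowers the bonus pool by 28, which costs Gus their own share of that drop: 1.3/7 × 28 = 5.20.
Net gain = 28 − 5.20 = 22.80. The private return per contributed unit (0.1857) is below 1, so free-riding is indeed the best response regardless of what the others do.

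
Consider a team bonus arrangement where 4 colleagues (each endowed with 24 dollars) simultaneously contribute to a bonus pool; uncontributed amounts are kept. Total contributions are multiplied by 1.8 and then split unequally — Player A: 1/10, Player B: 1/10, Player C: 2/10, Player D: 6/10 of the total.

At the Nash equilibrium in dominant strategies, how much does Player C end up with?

32.64 dollars

A player with share s gets back 1.8·s per unit contributed, so full contribution is dominant for anyone with s > 1/1.8 = 0.5556 and zero contribution is dominant for anyone below.
The only share above 0.5556 is Player D's 6/10, contributing 24; the remaining 3 contribute 0. Total contributed: 24.
Player C keeps 24 and receives 1.8 × 24 × 2/10 = 8.64 from the bonus pool, for a payoff of 32.64.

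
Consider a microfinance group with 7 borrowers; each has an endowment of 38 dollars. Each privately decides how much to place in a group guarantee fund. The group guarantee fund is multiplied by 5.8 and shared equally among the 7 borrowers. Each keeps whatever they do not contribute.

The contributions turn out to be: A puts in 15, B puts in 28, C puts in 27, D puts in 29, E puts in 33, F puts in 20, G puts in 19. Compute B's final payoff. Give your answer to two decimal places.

151.69 dollars

Total contributed: 15 + 28 + 27 + 29 + 33 + 20 + 19 = 171.
Each receives 5.8 × 171 / 7 = 141.69 from the group guarantee fund.
B keeps 38 − 28 = 10, so B's payoff is 10 + 141.69 = 151.69.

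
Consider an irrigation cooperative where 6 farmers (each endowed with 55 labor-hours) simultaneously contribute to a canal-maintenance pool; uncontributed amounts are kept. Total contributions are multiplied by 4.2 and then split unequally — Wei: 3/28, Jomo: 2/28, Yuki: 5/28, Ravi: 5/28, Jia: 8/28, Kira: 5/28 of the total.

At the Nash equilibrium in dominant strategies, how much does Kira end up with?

For player j, contributing a unit is worthwhile iff 4.2 × (j's share) ≥ 1, i.e. iff j's share is at least 0.2381.
The only share above 0.2381 is Jia's 8/28, contributing 55; the remaining 5 contribute 0. Total contributed: 55.
Kira keeps 55 and receives 4.2 × 55 × 5/28 = 41.25 from the canal-maintenance pool, for a payoff of 96.25.

96.25 labor-hours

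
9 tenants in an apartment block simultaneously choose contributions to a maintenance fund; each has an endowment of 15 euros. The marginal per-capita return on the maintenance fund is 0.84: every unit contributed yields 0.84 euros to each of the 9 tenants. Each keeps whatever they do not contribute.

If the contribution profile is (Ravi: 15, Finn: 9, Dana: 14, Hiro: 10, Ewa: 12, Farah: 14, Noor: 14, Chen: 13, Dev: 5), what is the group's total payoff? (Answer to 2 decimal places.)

Total contributed: 15 + 9 + 14 + 10 + 12 + 14 + 14 + 13 + 5 = 106; total kept: 9 × 15 − 106 = 29.
The maintenance fund pays out 0.84 × 9 × 106 = 801.36 in aggregate.
Group total = 29 + 801.36 = 830.36.

830.36 euros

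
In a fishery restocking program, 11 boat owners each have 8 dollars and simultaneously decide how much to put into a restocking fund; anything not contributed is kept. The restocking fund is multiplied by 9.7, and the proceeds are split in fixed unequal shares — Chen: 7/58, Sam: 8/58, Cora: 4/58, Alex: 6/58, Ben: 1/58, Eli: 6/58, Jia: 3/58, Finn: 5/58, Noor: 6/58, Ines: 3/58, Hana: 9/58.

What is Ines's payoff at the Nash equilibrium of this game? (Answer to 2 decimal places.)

Player j's private return per contributed unit is 9.7 × (j's share). Contributing is weakly dominant for j when that share is at least 1/9.7 = 0.1031, and contributing 0 is dominant otherwise.
Chen, Sam, Alex, Eli, Noor and Hana clear that bar, contributing 8 each; the remaining 5 contribute 0. Total contributed: 48.
Ines keeps 8 and receives 9.7 × 48 × 3/58 = 24.08 from the restocking fund, for a payoff of 32.08.

32.08 dollars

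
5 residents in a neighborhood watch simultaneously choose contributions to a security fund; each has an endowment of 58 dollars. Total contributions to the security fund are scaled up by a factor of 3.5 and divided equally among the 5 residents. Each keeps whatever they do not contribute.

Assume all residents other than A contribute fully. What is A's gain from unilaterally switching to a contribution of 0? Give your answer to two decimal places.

Switching from a contribution of 58 to 0 lets A keep an extra 58 dollars, but lowers the security fund by 58, which costs A their own share of that drop: 3.5/5 × 58 = 40.60.
Net gain = 58 − 40.60 = 17.40. The private return per contributed unit (0.7000) is below 1, so free-riding is indeed the best response regardless of what the others do.

17.40 dollars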